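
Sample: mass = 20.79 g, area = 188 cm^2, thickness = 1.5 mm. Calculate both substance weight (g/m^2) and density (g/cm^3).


SW = 20.79 / 188 x 10000 = 1105.9 g/m^2
Volume = 188 x 1.5 / 10 = 28.20 cm^3
Density = 20.79 / 28.20 = 0.737 g/cm^3


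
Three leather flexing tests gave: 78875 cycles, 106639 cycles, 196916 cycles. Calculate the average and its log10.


Average = (78875 + 106639 + 196916) / 3 = 127477 cycles
log10(127477) = 5.11


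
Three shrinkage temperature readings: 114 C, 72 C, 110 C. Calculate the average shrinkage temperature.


98.7 C

Average = (114 + 72 + 110) / 3
Average = 296 / 3 = 98.7 C


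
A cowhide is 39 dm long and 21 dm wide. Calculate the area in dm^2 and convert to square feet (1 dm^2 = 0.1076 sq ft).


819 dm^2
88.12 sq ft

Area = 39 x 21 = 819 dm^2
Conversion: 819 x 0.1076 = 88.12 sq ft


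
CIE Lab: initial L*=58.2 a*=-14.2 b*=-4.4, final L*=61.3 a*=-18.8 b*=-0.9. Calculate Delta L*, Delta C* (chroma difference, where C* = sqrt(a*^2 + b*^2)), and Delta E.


Delta L* = 61.3 - 58.2 = 3.1
C1* = sqrt((-14.2)^2 + (-4.4)^2) = 14.866
C2* = sqrt((-18.8)^2 + (-0.9)^2) = 18.822
Delta C* = 18.822 - 14.866 = 3.96
Delta E = sqrt((3.1)^2 + (-4.6)^2 + (3.5)^2) = 6.56


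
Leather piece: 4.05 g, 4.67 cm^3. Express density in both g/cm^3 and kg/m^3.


Density = 4.05 / 4.67 = 0.867 g/cm^3
Convert: 0.867 x 1000 = 867 kg/m^3


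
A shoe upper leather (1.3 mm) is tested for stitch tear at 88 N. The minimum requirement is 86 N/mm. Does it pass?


STS = 88 / 1.3 = 67.7 N/mm
Minimum required: 86 N/mm
Passes: No


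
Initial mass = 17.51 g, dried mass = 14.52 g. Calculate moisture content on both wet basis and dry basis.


Wet basis = 17.1%
Dry basis = 20.6%

Moisture lost = 17.51 - 14.52 = 2.99 g
Wet basis MC = 2.99 / 17.51 x 100 = 17.1%
Dry basis MC = 2.99 / 14.52 x 100 = 20.6%


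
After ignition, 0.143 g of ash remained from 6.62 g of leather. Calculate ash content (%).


2.16%


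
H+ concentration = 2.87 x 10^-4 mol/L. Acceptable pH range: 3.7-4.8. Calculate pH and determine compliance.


pH = -log10(2.87 x 10^-4) = 3.54
Range: 3.7 to 4.8
Compliant: No


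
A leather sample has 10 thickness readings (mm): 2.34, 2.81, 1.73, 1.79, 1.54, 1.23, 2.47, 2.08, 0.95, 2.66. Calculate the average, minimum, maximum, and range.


Average = 1.96 mm
Min = 0.95 mm
Max = 2.81 mm
Range = 1.86 mm

Sum = 19.60
Average = 19.60 / 10 = 1.96 mm
Minimum = 0.95 mm
Maximum = 2.81 mm
Range = 2.81 - 0.95 = 1.86 mm


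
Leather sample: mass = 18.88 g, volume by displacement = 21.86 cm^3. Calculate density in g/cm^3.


0.864 g/cm^3

Density = mass / volume
Density = 18.88 / 21.86 = 0.864 g/cm^3


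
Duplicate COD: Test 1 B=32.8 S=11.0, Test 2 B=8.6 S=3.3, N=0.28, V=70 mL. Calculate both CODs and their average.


COD1 = (32.8 - 11.0) x 0.28 x 8000 / 70 = 697.6 mg/L
COD2 = (8.6 - 3.3) x 0.28 x 8000 / 70 = 169.6 mg/L
Average = (697.6 + 169.6) / 2 = 433.6 mg/L


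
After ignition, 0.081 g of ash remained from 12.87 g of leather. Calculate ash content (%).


Ash% = 0.081 / 12.87 x 100
Ash% = 0.63%


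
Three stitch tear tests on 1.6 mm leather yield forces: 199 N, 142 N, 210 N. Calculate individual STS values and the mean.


STS1 = 199 / 1.6 = 124.4 N/mm
STS2 = 142 / 1.6 = 88.8 N/mm
STS3 = 210 / 1.6 = 131.3 N/mm
Mean = (124.4 + 88.8 + 131.3) / 3 = 114.8 N/mm


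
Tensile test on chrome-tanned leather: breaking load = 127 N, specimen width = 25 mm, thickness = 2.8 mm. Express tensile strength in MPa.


Cross-section = 25 x 2.8 = 70.0 mm^2
TS = 127 / 70.0 = 1.81 MPa
(1 N/mm^2 = 1 MPa)


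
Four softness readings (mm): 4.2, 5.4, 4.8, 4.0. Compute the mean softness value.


4.60 mm

Sum = 4.2 + 5.4 + 4.8 + 4.0
Mean = 18.4 / 4 = 4.60 mm


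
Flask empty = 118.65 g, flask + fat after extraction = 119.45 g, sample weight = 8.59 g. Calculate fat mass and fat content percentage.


Fat mass = 0.80 g
Fat content = 9.3%

Fat mass = 119.45 - 118.65 = 0.80 g
Fat% = 0.80 / 8.59 x 100 = 9.3%


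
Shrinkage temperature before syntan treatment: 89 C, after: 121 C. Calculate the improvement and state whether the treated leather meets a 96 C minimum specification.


Improvement = 121 - 89 = 32 C
Spec check: 121 C >= 96 C? Yes


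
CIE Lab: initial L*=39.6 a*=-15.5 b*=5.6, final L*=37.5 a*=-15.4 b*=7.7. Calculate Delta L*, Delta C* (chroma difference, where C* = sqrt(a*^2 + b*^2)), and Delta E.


Delta L* = 37.5 - 39.6 = -2.1
C1* = sqrt((-15.5)^2 + (5.6)^2) = 16.481
C2* = sqrt((-15.4)^2 + (7.7)^2) = 17.218
Delta C* = 17.218 - 16.481 = 0.74
Delta E = sqrt((-2.1)^2 + (0.1)^2 + (2.1)^2) = 2.97


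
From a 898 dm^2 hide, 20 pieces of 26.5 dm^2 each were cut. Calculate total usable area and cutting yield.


Total usable = 20 x 26.5 = 530.0 dm^2
Yield = 530.0 / 898 x 100 = 59.0%


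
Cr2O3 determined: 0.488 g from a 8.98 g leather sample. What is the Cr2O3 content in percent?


Cr2O3% = 0.488 / 8.98 x 100
Cr2O3% = 5.43%


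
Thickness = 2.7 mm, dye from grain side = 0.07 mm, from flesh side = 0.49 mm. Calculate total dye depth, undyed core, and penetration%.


Total dyed = 0.07 + 0.49 = 0.56 mm
Undyed core = 2.7 - 0.56 = 2.14 mm
Penetration = 0.56 / 2.7 x 100 = 20.7%


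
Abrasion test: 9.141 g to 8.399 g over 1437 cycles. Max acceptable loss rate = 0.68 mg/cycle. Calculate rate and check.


Rate = 0.516 mg/cycle
Passes: Yes

Loss = 9.141 - 8.399 = 0.742 g
Rate = 0.742 g / 1437 cycles x 1000 = 0.516 mg/cycle
Max = 0.68 mg/cycle
Passes: Yes


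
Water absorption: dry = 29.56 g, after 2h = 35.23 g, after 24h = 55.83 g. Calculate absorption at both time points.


2h absorption = 19.2%
24h absorption = 88.9%

WA (2h) = (35.23 - 29.56) / 29.56 x 100 = 19.2%
WA (24h) = (55.83 - 29.56) / 29.56 x 100 = 88.9%


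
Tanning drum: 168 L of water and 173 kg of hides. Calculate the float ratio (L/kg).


1.0

Float ratio = water / hide weight
Ratio = 168 / 173 = 1.0


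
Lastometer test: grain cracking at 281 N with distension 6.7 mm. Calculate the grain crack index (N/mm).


41.9 N/mm


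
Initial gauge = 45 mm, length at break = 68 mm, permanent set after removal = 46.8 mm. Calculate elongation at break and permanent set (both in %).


Elongation at break = (68 - 45) / 45 x 100 = 51.1%
Permanent set = (46.8 - 45) / 45 x 100 = 4.0%


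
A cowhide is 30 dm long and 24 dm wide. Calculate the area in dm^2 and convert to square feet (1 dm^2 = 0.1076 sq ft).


Area = 30 x 24 = 720 dm^2
Conversion: 720 x 0.1076 = 77.47 sq ft


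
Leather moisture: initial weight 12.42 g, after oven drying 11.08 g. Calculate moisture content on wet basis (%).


Moisture = 12.42 - 11.08 = 1.34 g
MC = 1.34 / 12.42 x 100 = 10.8%


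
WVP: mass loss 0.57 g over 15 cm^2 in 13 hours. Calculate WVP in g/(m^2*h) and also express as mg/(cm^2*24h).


WVP = 0.57 / (15 x 13) x 10000 = 29.23 g/(m^2*h)
Mass loss in mg = 0.57 x 1000 = 570 mg
Per cm^2 per 24h in mg: 570 x 24 / (15 x 13) = 13680 / 195 = 70.15 mg/(cm^2*24h)


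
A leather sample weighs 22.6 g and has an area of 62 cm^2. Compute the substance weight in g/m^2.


Substance weight = mass / area x 10000
SW = 22.6 / 62 x 10000
SW = 3645.2 g/m^2


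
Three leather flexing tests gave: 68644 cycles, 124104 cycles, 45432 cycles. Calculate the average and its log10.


Average = (68644 + 124104 + 45432) / 3 = 79393 cycles
log10(79393) = 4.90


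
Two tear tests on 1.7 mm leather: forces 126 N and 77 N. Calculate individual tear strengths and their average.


Tear 1 = 126 / 1.7 = 74.1 N/mm
Tear 2 = 77 / 1.7 = 45.3 N/mm
Average = (74.1 + 45.3) / 2 = 59.7 N/mm


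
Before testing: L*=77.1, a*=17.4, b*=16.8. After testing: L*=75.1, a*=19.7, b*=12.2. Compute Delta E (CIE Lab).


Delta E = 5.52


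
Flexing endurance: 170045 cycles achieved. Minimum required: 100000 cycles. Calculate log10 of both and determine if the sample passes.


Achieved: log10 = 5.23
Required: log10 = 5.00
Passes: Yes


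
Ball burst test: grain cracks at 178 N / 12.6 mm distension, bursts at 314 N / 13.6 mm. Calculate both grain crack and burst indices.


Crack index = 178 / 12.6 = 14.1 N/mm
Burst index = 314 / 13.6 = 23.1 N/mm


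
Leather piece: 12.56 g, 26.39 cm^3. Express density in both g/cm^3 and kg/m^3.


Density = 12.56 / 26.39 = 0.476 g/cm^3
Convert: 0.476 x 1000 = 476 kg/m^3


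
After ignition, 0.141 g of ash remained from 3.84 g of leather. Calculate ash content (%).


Ash% = 0.141 / 3.84 x 100
Ash% = 3.67%


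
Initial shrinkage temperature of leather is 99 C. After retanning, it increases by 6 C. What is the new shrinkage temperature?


New Ts = 99 + 6 = 105 C


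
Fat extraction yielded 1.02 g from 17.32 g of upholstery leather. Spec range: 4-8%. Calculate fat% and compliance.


Fat content = 5.9%
Compliant: Yes

Fat% = 1.02 / 17.32 x 100 = 5.9%
Spec range: 4-8%
Compliant: Yes


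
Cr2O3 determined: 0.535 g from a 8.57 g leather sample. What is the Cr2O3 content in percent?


6.24%

Cr2O3% = 0.535 / 8.57 x 100
Cr2O3% = 6.24%


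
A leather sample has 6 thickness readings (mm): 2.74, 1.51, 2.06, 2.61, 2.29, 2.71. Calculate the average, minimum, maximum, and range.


Average = 2.32 mm
Min = 1.51 mm
Max = 2.74 mm
Range = 1.23 mm


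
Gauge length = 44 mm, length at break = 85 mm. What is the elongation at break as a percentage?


Extension = 85 - 44 = 41 mm
Elongation = 41 / 44 x 100 = 93.2%


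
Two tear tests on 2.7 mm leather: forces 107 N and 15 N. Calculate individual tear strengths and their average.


Tear 1 = 39.6 N/mm
Tear 2 = 5.6 N/mm
Average = 22.6 N/mm

Tear 1 = 107 / 2.7 = 39.6 N/mm
Tear 2 = 15 / 2.7 = 5.6 N/mm
Average = (39.6 + 5.6) / 2 = 22.6 N/mm


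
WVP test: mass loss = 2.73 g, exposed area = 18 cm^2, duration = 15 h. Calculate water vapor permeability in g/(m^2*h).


101.11 g/(m^2*h)


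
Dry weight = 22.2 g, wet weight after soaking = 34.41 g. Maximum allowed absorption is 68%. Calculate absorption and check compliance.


WA = (34.41 - 22.2) / 22.2 x 100 = 55.0%
Maximum allowed: 68%
Compliant: Yes


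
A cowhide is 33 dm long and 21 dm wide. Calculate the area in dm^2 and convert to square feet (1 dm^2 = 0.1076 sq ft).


693 dm^2
74.57 sq ft


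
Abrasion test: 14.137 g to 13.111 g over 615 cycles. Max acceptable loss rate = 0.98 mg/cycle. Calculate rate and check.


Rate = 1.668 mg/cycle
Passes: No


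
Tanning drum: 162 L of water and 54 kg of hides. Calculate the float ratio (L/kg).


3.0


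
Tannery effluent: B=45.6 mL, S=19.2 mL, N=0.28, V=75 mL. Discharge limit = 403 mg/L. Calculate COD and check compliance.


COD = 788.5 mg/L
Compliant: No

COD = (45.6 - 19.2) x 0.28 x 8000 / 75 = 788.5 mg/L
Limit: 403 mg/L
Compliant: No


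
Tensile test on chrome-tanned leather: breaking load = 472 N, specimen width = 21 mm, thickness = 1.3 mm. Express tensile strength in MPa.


Cross-section = 21 x 1.3 = 27.3 mm^2
TS = 472 / 27.3 = 17.29 MPa
(1 N/mm^2 = 1 MPa)


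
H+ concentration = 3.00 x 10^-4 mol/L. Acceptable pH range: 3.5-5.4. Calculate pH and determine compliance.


pH = 3.52
Compliant: Yes

pH = -log10(3.00 x 10^-4) = 3.52
Range: 3.5 to 5.4
Compliant: Yes


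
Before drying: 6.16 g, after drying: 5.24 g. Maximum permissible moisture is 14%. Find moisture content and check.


MC = (6.16 - 5.24) / 6.16 x 100 = 14.9%
Maximum: 14%
Acceptable: No


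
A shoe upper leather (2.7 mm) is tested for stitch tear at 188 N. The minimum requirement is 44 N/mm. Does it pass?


STS = 188 / 2.7 = 69.6 N/mm
Minimum required: 44 N/mm
Passes: Yes


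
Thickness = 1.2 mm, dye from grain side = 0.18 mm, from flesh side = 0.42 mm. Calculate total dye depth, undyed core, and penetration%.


Total dyed = 0.60 mm
Undyed core = 0.60 mm
Penetration = 50.0%

Total dyed = 0.18 + 0.42 = 0.60 mm
Undyed core = 1.2 - 0.60 = 0.60 mm
Penetration = 0.60 / 1.2 x 100 = 50.0%


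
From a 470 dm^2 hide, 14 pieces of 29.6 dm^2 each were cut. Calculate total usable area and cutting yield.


Total usable = 14 x 29.6 = 414.4 dm^2
Yield = 414.4 / 470 x 100 = 88.2%


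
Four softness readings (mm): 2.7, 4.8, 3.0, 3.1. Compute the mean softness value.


3.40 mm


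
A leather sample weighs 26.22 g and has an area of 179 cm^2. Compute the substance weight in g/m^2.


1464.8 g/m^2


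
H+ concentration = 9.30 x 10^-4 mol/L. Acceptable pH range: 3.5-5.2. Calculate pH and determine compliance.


pH = -log10(9.30 x 10^-4) = 3.03
Range: 3.5 to 5.2
Compliant: No


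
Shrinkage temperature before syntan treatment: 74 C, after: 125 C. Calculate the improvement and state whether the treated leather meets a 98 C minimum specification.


Improvement = 51 C
Meets 98 C spec: Yes

Improvement = 125 - 74 = 51 C
Spec check: 125 C >= 98 C? Yes


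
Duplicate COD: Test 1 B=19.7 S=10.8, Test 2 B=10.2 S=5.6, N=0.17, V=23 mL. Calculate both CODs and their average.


COD1 = 526.3 mg/L
COD2 = 272.0 mg/L
Average = 399.2 mg/L

COD1 = (19.7 - 10.8) x 0.17 x 8000 / 23 = 526.3 mg/L
COD2 = (10.2 - 5.6) x 0.17 x 8000 / 23 = 272.0 mg/L
Average = (526.3 + 272.0) / 2 = 399.2 mg/L


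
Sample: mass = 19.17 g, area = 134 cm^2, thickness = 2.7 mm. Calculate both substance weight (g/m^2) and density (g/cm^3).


Substance weight = 1430.6 g/m^2
Density = 0.530 g/cm^3

SW = 19.17 / 134 x 10000 = 1430.6 g/m^2
Volume = 134 x 2.7 / 10 = 36.18 cm^3
Density = 19.17 / 36.18 = 0.530 g/cm^3


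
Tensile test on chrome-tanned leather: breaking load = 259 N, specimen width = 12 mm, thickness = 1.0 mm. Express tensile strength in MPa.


Cross-section = 12 x 1.0 = 12.0 mm^2
TS = 259 / 12.0 = 21.58 MPa
(1 N/mm^2 = 1 MPa)


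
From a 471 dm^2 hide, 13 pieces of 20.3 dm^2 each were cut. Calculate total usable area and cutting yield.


Total usable = 13 x 20.3 = 263.9 dm^2
Yield = 263.9 / 471 x 100 = 56.0%


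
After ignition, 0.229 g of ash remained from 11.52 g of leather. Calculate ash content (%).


Ash% = 0.229 / 11.52 x 100
Ash% = 1.99%


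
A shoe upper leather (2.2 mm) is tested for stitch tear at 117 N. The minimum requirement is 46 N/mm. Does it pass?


STS = 117 / 2.2 = 53.2 N/mm
Minimum required: 46 N/mm
Passes: Yes


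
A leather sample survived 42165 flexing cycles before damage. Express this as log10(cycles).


4.62

log10(42165) = 4.62


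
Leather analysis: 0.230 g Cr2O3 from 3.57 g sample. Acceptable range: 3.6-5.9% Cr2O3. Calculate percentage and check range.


Cr2O3% = 0.230 / 3.57 x 100 = 6.44%
Acceptable range: 3.6 to 5.9%
Within range: No


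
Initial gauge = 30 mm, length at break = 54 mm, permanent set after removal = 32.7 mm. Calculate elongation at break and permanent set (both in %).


Elongation at break = (54 - 30) / 30 x 100 = 80.0%
Permanent set = (32.7 - 30) / 30 x 100 = 9.0%


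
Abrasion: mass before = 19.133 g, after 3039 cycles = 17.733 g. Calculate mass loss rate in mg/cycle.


0.461 mg/cycle


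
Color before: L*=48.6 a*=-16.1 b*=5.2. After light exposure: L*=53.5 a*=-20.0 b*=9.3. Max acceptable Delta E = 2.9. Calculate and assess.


Delta E = 7.49
Passes: No

dL = 4.9, da = -3.9, db = 4.1
dE = sqrt((4.9)^2 + (-3.9)^2 + (4.1)^2) = 7.49
Max = 2.9
Passes: No


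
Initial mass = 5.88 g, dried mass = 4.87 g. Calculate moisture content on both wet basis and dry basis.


Moisture lost = 5.88 - 4.87 = 1.01 g
Wet basis MC = 1.01 / 5.88 x 100 = 17.2%
Dry basis MC = 1.01 / 4.87 x 100 = 20.7%


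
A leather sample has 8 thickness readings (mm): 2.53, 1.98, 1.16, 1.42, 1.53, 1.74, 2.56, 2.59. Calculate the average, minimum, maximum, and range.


Average = 1.94 mm
Min = 1.16 mm
Max = 2.59 mm
Range = 1.43 mm


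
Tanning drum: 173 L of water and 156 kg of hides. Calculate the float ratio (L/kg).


1.1

Float ratio = water / hide weight
Ratio = 173 / 156 = 1.1


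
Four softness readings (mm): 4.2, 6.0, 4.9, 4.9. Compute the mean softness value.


5.00 mm


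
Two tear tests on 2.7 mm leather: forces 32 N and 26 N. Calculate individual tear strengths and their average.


Tear 1 = 11.9 N/mm
Tear 2 = 9.6 N/mm
Average = 10.8 N/mm


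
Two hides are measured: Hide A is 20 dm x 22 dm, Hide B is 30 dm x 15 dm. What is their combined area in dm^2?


890 dm^2

Hide A area = 20 x 22 = 440 dm^2
Hide B area = 30 x 15 = 450 dm^2
Total = 440 + 450 = 890 dm^2


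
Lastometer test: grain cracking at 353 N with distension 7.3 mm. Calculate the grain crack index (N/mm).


Grain crack index = force / distension
Index = 353 / 7.3 = 48.4 N/mm


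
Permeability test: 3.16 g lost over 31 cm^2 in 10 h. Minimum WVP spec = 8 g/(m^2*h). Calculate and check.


WVP = 3.16 / (31 x 10) x 10000 = 101.94 g/(m^2*h)
Minimum: 8 g/(m^2*h)
Meets spec: Yes


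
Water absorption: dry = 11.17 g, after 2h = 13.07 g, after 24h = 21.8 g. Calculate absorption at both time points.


WA (2h) = (13.07 - 11.17) / 11.17 x 100 = 17.0%
WA (24h) = (21.8 - 11.17) / 11.17 x 100 = 95.2%


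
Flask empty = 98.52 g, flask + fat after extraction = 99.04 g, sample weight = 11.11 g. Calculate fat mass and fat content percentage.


Fat mass = 0.52 g
Fat content = 4.7%

Fat mass = 99.04 - 98.52 = 0.52 g
Fat% = 0.52 / 11.11 x 100 = 4.7%


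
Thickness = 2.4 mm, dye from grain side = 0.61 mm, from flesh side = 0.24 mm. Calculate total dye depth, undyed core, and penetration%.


Total dyed = 0.61 + 0.24 = 0.85 mm
Undyed core = 2.4 - 0.85 = 1.55 mm
Penetration = 0.85 / 2.4 x 100 = 35.4%


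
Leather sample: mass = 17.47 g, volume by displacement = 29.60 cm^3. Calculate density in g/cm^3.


Density = mass / volume
Density = 17.47 / 29.60 = 0.590 g/cm^3


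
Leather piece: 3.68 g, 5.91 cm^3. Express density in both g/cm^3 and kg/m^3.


Density = 3.68 / 5.91 = 0.623 g/cm^3
Convert: 0.623 x 1000 = 623 kg/m^3


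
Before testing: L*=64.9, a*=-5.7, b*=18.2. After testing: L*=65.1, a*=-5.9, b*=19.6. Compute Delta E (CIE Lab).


Delta E = 1.43

dL = 65.1 - 64.9 = 0.2
da = -5.9 - (-5.7) = -0.2
db = 19.6 - 18.2 = 1.4
dE = sqrt((0.2)^2 + (-0.2)^2 + (1.4)^2) = 1.43


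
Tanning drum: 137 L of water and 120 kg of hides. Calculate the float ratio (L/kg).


1.1

Float ratio = water / hide weight
Ratio = 137 / 120 = 1.1


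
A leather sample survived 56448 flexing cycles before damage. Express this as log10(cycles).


4.75

log10(56448) = 4.75


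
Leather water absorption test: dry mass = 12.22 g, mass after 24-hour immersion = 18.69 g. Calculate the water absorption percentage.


Water absorbed = 18.69 - 12.22 = 6.47 g
WA% = 6.47 / 12.22 x 100 = 52.9%


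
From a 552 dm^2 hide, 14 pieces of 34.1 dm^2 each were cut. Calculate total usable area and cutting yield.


Usable area = 477.4 dm^2
Yield = 86.5%

Total usable = 14 x 34.1 = 477.4 dm^2
Yield = 477.4 / 552 x 100 = 86.5%


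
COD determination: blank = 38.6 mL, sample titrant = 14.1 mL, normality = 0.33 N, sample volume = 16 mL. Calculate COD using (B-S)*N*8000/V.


COD = (38.6 - 14.1) x 0.33 x 8000 / 16
COD = 24.5 x 0.33 x 8000 / 16
COD = 4042.5 mg/L


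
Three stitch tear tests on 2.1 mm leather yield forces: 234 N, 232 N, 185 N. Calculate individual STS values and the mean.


STS1 = 234 / 2.1 = 111.4 N/mm
STS2 = 232 / 2.1 = 110.5 N/mm
STS3 = 185 / 2.1 = 88.1 N/mm
Mean = (111.4 + 110.5 + 88.1) / 3 = 103.3 N/mm


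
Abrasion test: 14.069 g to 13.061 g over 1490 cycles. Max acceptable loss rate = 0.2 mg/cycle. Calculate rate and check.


Loss = 14.069 - 13.061 = 1.008 g
Rate = 1.008 g / 1490 cycles x 1000 = 0.677 mg/cycle
Max = 0.2 mg/cycle
Passes: No


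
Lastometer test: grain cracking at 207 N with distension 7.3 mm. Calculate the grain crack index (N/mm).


28.4 N/mm

Grain crack index = force / distension
Index = 207 / 7.3 = 28.4 N/mm


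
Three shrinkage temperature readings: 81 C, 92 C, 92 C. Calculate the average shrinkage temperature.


88.3 C

Average = (81 + 92 + 92) / 3
Average = 265 / 3 = 88.3 C


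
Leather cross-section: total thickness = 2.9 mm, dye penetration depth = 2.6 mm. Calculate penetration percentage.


Penetration% = 2.6 / 2.9 x 100
Penetration = 89.7%


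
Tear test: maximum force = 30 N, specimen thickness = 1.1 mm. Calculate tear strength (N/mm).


Tear strength = force / thickness
Tear = 30 / 1.1 = 27.3 N/mm


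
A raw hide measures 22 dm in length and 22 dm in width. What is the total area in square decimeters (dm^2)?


Area = length x width
Area = 22 x 22 = 484 dm^2


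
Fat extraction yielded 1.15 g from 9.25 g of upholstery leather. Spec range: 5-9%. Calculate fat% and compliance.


Fat% = 1.15 / 9.25 x 100 = 12.4%
Spec range: 5-9%
Compliant: No


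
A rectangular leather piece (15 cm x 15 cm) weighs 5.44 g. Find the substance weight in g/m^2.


241.8 g/m^2

Area = 15 x 15 = 225 cm^2
SW = 5.44 / 225 x 10000 = 241.8 g/m^2


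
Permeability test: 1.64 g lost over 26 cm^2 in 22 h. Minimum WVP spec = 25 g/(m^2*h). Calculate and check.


WVP = 28.67 g/(m^2*h)
Meets specification: Yes

WVP = 1.64 / (26 x 22) x 10000 = 28.67 g/(m^2*h)
Minimum: 25 g/(m^2*h)
Meets spec: Yes


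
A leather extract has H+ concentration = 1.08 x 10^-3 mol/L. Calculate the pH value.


pH = -log10[H+]
pH = -log10(1.08 x 10^-3) = 2.97


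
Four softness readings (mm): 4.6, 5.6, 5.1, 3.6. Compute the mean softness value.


4.73 mm

Sum = 4.6 + 5.6 + 5.1 + 3.6
Mean = 18.9 / 4 = 4.73 mm


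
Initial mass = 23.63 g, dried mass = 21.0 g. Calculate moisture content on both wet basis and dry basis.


Wet basis = 11.1%
Dry basis = 12.5%

Moisture lost = 23.63 - 21.0 = 2.63 g
Wet basis MC = 2.63 / 23.63 x 100 = 11.1%
Dry basis MC = 2.63 / 21.0 x 100 = 12.5%


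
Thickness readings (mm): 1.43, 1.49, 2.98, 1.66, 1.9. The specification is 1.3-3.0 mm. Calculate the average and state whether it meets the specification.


Sum = 9.46
Average = 9.46 / 5 = 1.89 mm
Specification range: 1.3 to 3.0 mm
Within spec: Yes


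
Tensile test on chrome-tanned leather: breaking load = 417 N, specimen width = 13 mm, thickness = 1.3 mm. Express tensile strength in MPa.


24.67 MPa

Cross-section = 13 x 1.3 = 16.9 mm^2
TS = 417 / 16.9 = 24.67 MPa
(1 N/mm^2 = 1 MPa)


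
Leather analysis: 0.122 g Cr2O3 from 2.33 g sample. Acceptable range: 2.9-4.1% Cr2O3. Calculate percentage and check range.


Cr2O3 = 5.24%
Within range: No

Cr2O3% = 0.122 / 2.33 x 100 = 5.24%
Acceptable range: 2.9 to 4.1%
Within range: No


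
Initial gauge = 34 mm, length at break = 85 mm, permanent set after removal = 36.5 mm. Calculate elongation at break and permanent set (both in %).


Elongation at break = 150.0%
Permanent set = 7.4%


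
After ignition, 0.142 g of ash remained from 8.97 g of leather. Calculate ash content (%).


1.58%


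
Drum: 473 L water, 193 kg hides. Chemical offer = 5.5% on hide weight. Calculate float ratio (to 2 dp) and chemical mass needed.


Float ratio = 473 / 193 = 2.45
Chemical = 193 x 5.5 / 100 = 10.615 kg


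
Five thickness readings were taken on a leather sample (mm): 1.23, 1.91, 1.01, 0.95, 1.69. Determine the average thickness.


Sum = 1.23 + 1.91 + 1.01 + 0.95 + 1.69 = 6.79
Average = 6.79 / 5 = 1.36 mm


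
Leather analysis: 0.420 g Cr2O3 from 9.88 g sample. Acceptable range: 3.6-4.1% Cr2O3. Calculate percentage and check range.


Cr2O3 = 4.25%
Within range: No

Cr2O3% = 0.420 / 9.88 x 100 = 4.25%
Acceptable range: 3.6 to 4.1%
Within range: No


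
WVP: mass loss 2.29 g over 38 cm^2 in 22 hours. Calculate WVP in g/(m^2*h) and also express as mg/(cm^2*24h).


WVP = 27.39 g/(m^2*h)
Daily rate = 65.74 mg/(cm^2*24h)


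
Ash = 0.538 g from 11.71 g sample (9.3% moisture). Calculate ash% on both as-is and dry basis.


As-is ash = 4.59%
Dry-basis ash = 5.07%

As-is ash% = 0.538 / 11.71 x 100 = 4.59%
Dry mass = 11.71 x (100 - 9.3) / 100 = 10.62097 g
Dry-basis ash% = 0.538 / 10.62097 x 100 = 5.07%


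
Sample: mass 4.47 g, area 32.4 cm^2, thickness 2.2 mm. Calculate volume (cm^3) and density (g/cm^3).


Thickness in cm = 2.2 / 10 = 0.22 cm
Volume = 32.4 x 0.22 = 7.128 cm^3
Density = 4.47 / 7.128 = 0.627 g/cm^3


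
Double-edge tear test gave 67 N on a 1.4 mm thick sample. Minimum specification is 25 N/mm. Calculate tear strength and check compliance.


Tear strength = 47.9 N/mm
Compliant: Yes


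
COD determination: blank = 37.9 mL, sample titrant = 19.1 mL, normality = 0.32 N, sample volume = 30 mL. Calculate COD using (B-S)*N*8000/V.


1604.3 mg/L

COD = (37.9 - 19.1) x 0.32 x 8000 / 30
COD = 18.8 x 0.32 x 8000 / 30
COD = 1604.3 mg/L


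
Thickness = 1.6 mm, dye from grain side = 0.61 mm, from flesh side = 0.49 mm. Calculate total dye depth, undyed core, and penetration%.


Total dyed = 1.10 mm
Undyed core = 0.50 mm
Penetration = 68.8%

Total dyed = 0.61 + 0.49 = 1.10 mm
Undyed core = 1.6 - 1.10 = 0.50 mm
Penetration = 1.10 / 1.6 x 100 = 68.8%


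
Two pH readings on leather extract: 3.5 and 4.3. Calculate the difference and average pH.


Difference = |3.5 - 4.3| = 0.8
Average = (3.5 + 4.3) / 2 = 3.90


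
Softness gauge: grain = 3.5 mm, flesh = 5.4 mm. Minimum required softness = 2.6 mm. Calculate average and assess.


Average = (3.5 + 5.4) / 2 = 4.45 mm
Minimum = 2.6 mm
Meets requirement: Yes


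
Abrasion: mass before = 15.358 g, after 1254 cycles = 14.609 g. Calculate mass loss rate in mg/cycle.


0.597 mg/cycle

Mass loss = 15.358 - 14.609 = 0.749 g
Rate = 0.749 / 1254 x 1000 = 0.597 mg/cycle


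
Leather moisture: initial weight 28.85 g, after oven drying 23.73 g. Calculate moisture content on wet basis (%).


17.7%


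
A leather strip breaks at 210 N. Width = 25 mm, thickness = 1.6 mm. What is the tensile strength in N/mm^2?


5.25 N/mm^2


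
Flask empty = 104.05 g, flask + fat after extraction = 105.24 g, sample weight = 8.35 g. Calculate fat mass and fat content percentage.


Fat mass = 105.24 - 104.05 = 1.19 g
Fat% = 1.19 / 8.35 x 100 = 14.3%


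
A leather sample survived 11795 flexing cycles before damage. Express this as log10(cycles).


4.07

log10(11795) = 4.07


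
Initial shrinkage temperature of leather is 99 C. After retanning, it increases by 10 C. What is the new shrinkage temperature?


109 C

New Ts = 99 + 10 = 109 C


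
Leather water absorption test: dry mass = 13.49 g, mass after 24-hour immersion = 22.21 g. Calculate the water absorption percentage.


Water absorbed = 22.21 - 13.49 = 8.72 g
WA% = 8.72 / 13.49 x 100 = 64.6%


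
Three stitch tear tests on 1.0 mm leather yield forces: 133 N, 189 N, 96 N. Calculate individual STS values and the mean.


STS1 = 133 / 1.0 = 133.0 N/mm
STS2 = 189 / 1.0 = 189.0 N/mm
STS3 = 96 / 1.0 = 96.0 N/mm
Mean = (133.0 + 189.0 + 96.0) / 3 = 139.3 N/mm


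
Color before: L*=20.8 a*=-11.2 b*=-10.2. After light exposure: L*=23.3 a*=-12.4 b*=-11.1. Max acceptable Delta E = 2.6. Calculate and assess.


dL = 2.5, da = -1.2, db = -0.9
dE = sqrt((2.5)^2 + (-1.2)^2 + (-0.9)^2) = 2.92
Max = 2.6
Passes: No


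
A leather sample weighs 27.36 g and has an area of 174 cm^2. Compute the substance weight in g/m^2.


Substance weight = mass / area x 10000
SW = 27.36 / 174 x 10000
SW = 1572.4 g/m^2


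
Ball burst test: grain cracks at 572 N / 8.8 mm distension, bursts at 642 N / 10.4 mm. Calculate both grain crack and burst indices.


Crack index = 65.0 N/mm
Burst index = 61.7 N/mm


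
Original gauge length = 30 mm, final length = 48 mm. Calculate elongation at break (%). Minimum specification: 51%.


Elongation = 60.0%
Meets spec: Yes

Extension = 48 - 30 = 18 mm
Elongation = 18 / 30 x 100 = 60.0%
Minimum required: 51%
Meets specification: Yes


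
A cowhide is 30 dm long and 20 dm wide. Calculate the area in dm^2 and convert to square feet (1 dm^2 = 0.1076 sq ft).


Area = 30 x 20 = 600 dm^2
Conversion: 600 x 0.1076 = 64.56 sq ft


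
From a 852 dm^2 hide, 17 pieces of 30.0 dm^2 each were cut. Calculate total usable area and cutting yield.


Usable area = 510.0 dm^2
Yield = 59.9%

Total usable = 17 x 30.0 = 510.0 dm^2
Yield = 510.0 / 852 x 100 = 59.9%


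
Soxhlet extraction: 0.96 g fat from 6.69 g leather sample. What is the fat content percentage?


14.3%

Fat content = 0.96 / 6.69 x 100
Fat = 14.3%


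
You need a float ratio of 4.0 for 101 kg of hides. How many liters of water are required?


404.0 L

Water = hide weight x target ratio
Water = 101 x 4.0 = 404.0 L


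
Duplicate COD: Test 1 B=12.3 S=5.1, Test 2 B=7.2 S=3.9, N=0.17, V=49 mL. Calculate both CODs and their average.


COD1 = 199.8 mg/L
COD2 = 91.6 mg/L
Average = 145.7 mg/L


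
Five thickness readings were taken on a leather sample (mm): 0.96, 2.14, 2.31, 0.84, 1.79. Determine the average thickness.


1.61 mm

Sum = 0.96 + 2.14 + 2.31 + 0.84 + 1.79 = 8.04
Average = 8.04 / 5 = 1.61 mm


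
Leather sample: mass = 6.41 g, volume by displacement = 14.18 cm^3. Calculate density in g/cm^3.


Density = mass / volume
Density = 6.41 / 14.18 = 0.452 g/cm^3


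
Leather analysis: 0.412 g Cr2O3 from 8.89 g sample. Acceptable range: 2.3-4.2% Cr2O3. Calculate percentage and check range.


Cr2O3% = 0.412 / 8.89 x 100 = 4.63%
Acceptable range: 2.3 to 4.2%
Within range: No


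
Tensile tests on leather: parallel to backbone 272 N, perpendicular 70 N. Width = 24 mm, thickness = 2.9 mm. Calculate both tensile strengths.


Area = 24 x 2.9 = 69.6 mm^2
TS (parallel) = 272 / 69.6 = 3.91 N/mm^2
TS (perpendicular) = 70 / 69.6 = 1.01 N/mm^2


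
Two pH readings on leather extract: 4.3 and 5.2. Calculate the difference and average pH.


Difference = |4.3 - 5.2| = 0.9
Average = (4.3 + 5.2) / 2 = 4.75


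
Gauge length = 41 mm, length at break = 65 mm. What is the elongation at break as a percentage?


58.5%


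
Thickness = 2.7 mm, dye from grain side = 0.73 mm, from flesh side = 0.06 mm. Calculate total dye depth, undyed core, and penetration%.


Total dyed = 0.79 mm
Undyed core = 1.91 mm
Penetration = 29.3%

Total dyed = 0.73 + 0.06 = 0.79 mm
Undyed core = 2.7 - 0.79 = 1.91 mm
Penetration = 0.79 / 2.7 x 100 = 29.3%


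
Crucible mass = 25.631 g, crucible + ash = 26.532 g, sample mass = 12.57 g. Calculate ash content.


Ash mass = 0.901 g
Ash content = 7.17%


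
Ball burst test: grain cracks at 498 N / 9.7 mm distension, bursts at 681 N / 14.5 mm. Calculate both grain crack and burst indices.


Crack index = 51.3 N/mm
Burst index = 47.0 N/mm

Crack index = 498 / 9.7 = 51.3 N/mm
Burst index = 681 / 14.5 = 47.0 N/mm


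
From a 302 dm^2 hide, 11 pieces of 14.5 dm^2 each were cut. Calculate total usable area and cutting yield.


Usable area = 159.5 dm^2
Yield = 52.8%

Total usable = 11 x 14.5 = 159.5 dm^2
Yield = 159.5 / 302 x 100 = 52.8%


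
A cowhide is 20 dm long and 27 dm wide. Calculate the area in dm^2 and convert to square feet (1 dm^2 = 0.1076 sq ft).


Area = 20 x 27 = 540 dm^2
Conversion: 540 x 0.1076 = 58.10 sq ft


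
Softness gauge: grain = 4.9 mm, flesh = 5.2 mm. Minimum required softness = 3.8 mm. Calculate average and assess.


Average = (4.9 + 5.2) / 2 = 5.05 mm
Minimum = 3.8 mm
Meets requirement: Yes


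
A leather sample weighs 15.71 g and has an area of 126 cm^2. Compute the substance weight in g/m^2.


Substance weight = mass / area x 10000
SW = 15.71 / 126 x 10000
SW = 1246.8 g/m^2


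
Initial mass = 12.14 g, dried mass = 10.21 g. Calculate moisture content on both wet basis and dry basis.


Moisture lost = 12.14 - 10.21 = 1.93 g
Wet basis MC = 1.93 / 12.14 x 100 = 15.9%
Dry basis MC = 1.93 / 10.21 x 100 = 18.9%


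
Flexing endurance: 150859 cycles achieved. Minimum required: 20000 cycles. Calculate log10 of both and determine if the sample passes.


Achieved: log10 = 5.18
Required: log10 = 4.30
Passes: Yes

log10(150859) = 5.18
log10(20000) = 4.30
Passes: Yes


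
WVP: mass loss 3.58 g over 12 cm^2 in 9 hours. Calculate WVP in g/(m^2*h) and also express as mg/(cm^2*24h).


WVP = 3.58 / (12 x 9) x 10000 = 331.48 g/(m^2*h)
Mass loss in mg = 3.58 x 1000 = 3580 mg
Per cm^2 per 24h in mg: 3580 x 24 / (12 x 9) = 85920 / 108 = 795.56 mg/(cm^2*24h)


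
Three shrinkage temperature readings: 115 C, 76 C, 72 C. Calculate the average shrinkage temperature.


87.7 C


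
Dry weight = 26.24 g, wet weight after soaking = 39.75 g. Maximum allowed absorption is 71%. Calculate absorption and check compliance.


WA = (39.75 - 26.24) / 26.24 x 100 = 51.5%
Maximum allowed: 71%
Compliant: Yes


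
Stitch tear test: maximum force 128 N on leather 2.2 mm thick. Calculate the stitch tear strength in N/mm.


Stitch tear strength = force / thickness
STS = 128 / 2.2 = 58.2 N/mm


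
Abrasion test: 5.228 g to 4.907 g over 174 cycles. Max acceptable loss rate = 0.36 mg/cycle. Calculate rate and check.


Loss = 5.228 - 4.907 = 0.321 g
Rate = 0.321 g / 174 cycles x 1000 = 1.845 mg/cycle
Max = 0.36 mg/cycle
Passes: No


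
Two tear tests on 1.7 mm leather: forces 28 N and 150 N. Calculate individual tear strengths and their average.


Tear 1 = 28 / 1.7 = 16.5 N/mm
Tear 2 = 150 / 1.7 = 88.2 N/mm
Average = (16.5 + 88.2) / 2 = 52.4 N/mm


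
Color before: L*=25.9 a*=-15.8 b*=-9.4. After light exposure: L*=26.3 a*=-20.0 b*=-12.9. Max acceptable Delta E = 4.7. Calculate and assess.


Delta E = 5.48
Passes: No

dL = 0.4, da = -4.2, db = -3.5
dE = sqrt((0.4)^2 + (-4.2)^2 + (-3.5)^2) = 5.48
Max = 4.7
Passes: No


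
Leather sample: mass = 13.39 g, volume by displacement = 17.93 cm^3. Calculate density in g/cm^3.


0.747 g/cm^3


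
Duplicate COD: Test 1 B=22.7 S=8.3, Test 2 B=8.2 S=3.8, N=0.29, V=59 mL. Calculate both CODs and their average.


COD1 = (22.7 - 8.3) x 0.29 x 8000 / 59 = 566.2 mg/L
COD2 = (8.2 - 3.8) x 0.29 x 8000 / 59 = 173.0 mg/L
Average = (566.2 + 173.0) / 2 = 369.6 mg/L


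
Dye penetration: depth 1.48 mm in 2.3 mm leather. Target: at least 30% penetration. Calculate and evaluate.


Penetration = 1.48 / 2.3 x 100 = 64.3%
Target: 30%
Meets target: Yes


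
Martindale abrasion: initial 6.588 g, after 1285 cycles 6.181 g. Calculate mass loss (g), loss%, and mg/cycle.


Mass loss = 0.407 g
Loss = 6.18%
Rate = 0.317 mg/cycle

Loss = 6.588 - 6.181 = 0.407 g
Loss% = 0.407 / 6.588 x 100 = 6.18%
Rate = 0.407 / 1285 x 1000 = 0.317 mg/cycle


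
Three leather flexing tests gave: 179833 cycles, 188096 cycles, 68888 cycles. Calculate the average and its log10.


Average = (179833 + 188096 + 68888) / 3 = 145606 cycles
log10(145606) = 5.16


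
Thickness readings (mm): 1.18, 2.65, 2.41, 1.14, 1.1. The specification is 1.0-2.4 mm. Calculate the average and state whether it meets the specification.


Average = 1.70 mm
Within specification: Yes

Sum = 8.48
Average = 8.48 / 5 = 1.70 mm
Specification range: 1.0 to 2.4 mm
Within spec: Yes


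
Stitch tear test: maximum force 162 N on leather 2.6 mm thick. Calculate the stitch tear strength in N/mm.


62.3 N/mm

Stitch tear strength = force / thickness
STS = 162 / 2.6 = 62.3 N/mm


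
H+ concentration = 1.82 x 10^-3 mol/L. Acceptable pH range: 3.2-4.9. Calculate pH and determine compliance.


pH = 2.74
Compliant: No

pH = -log10(1.82 x 10^-3) = 2.74
Range: 3.2 to 4.9
Compliant: No


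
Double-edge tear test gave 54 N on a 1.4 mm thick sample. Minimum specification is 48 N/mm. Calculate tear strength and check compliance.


Tear strength = 54 / 1.4 = 38.6 N/mm
Required minimum = 48 N/mm
Compliant: No


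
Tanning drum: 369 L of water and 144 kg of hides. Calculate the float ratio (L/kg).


2.6


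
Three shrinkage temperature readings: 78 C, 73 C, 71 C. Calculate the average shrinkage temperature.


74.0 C

Average = (78 + 73 + 71) / 3
Average = 222 / 3 = 74.0 C


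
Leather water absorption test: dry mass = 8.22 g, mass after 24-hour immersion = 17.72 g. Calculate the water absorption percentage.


Water absorbed = 17.72 - 8.22 = 9.50 g
WA% = 9.50 / 8.22 x 100 = 115.6%


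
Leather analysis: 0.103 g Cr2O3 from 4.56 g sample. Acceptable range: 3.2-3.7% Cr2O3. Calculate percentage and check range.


Cr2O3% = 0.103 / 4.56 x 100 = 2.26%
Acceptable range: 3.2 to 3.7%
Within range: No


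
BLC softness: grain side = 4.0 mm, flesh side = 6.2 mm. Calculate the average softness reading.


5.10 mm


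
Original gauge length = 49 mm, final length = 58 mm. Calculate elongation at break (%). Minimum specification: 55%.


Extension = 58 - 49 = 9 mm
Elongation = 9 / 49 x 100 = 18.4%
Minimum required: 55%
Meets specification: No


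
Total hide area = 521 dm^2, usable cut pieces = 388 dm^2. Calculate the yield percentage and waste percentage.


Yield = 74.5%
Waste = 25.5%

Yield = 388 / 521 x 100 = 74.5%
Waste = 521 - 388 = 133 dm^2
Waste% = 100 - 74.5 = 25.5%


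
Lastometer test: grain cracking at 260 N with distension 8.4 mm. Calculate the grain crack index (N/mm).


Grain crack index = force / distension
Index = 260 / 8.4 = 31.0 N/mm


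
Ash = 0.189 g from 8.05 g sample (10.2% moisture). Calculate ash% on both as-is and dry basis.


As-is ash = 2.35%
Dry-basis ash = 2.61%

As-is ash% = 0.189 / 8.05 x 100 = 2.35%
Dry mass = 8.05 x (100 - 10.2) / 100 = 7.2289 g
Dry-basis ash% = 0.189 / 7.2289 x 100 = 2.61%


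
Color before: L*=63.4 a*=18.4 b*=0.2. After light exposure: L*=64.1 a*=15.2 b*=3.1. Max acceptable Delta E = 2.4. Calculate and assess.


dL = 0.7, da = -3.2, db = 2.9
dE = sqrt((0.7)^2 + (-3.2)^2 + (2.9)^2) = 4.37
Max = 2.4
Passes: No


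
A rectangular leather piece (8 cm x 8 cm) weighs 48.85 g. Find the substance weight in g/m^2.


Area = 8 x 8 = 64 cm^2
SW = 48.85 / 64 x 10000 = 7632.8 g/m^2


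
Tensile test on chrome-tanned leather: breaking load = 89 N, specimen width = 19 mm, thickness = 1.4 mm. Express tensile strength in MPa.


3.35 MPa


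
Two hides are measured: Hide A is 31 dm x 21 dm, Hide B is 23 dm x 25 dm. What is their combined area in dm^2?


1226 dm^2

Hide A area = 31 x 21 = 651 dm^2
Hide B area = 23 x 25 = 575 dm^2
Total = 651 + 575 = 1226 dm^2


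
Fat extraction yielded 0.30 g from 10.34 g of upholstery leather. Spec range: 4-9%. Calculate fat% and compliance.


Fat% = 0.30 / 10.34 x 100 = 2.9%
Spec range: 4-9%
Compliant: No


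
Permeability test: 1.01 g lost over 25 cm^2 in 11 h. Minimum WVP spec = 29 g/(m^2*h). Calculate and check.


WVP = 36.73 g/(m^2*h)
Meets specification: Yes

WVP = 1.01 / (25 x 11) x 10000 = 36.73 g/(m^2*h)
Minimum: 29 g/(m^2*h)
Meets spec: Yes


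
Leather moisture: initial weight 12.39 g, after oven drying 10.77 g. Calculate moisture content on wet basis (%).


Moisture = 12.39 - 10.77 = 1.62 g
MC = 1.62 / 12.39 x 100 = 13.1%


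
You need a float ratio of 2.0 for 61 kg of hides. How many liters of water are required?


122.0 L


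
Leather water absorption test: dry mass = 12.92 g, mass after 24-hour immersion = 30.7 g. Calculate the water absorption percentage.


Water absorbed = 30.7 - 12.92 = 17.78 g
WA% = 17.78 / 12.92 x 100 = 137.6%


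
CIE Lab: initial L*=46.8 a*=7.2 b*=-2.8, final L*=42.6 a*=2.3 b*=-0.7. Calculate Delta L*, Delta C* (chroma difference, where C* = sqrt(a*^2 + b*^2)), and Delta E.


Delta L* = -4.2
Delta C* = -5.32
Delta E = 6.79

Delta L* = 42.6 - 46.8 = -4.2
C1* = sqrt((7.2)^2 + (-2.8)^2) = 7.725
C2* = sqrt((2.3)^2 + (-0.7)^2) = 2.404
Delta C* = 2.404 - 7.725 = -5.32
Delta E = sqrt((-4.2)^2 + (-4.9)^2 + (2.1)^2) = 6.79


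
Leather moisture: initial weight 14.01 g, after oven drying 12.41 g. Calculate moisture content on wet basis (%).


Moisture = 14.01 - 12.41 = 1.60 g
MC = 1.60 / 14.01 x 100 = 11.4%
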